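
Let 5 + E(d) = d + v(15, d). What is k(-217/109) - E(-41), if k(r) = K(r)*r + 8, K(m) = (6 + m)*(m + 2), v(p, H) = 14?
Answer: 51706331/1295029 ≈ 39.927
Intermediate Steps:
E(d) = 9 + d (E(d) = -5 + (d + 14) = -5 + (14 + d) = 9 + d)
K(m) = (2 + m)*(6 + m) (K(m) = (6 + m)*(2 + m) = (2 + m)*(6 + m))
k(r) = 8 + r*(12 + r**2 + 8*r) (k(r) = (12 + r**2 + 8*r)*r + 8 = r*(12 + r**2 + 8*r) + 8 = 8 + r*(12 + r**2 + 8*r))
k(-217/109) - E(-41) = (8 + (-217/109)*(12 + (-217/109)**2 + 8*(-217/109))) - (9 - 41) = (8 + (-217*1/109)*(12 + (-217*1/109)**2 + 8*(-217*1/109))) - 1*(-32) = (8 - 217*(12 + (-217/109)**2 + 8*(-217/109))/109) + 32 = (8 - 217*(12 + 47089/11881 - 1736/109)/109) + 32 = (8 - 217/109*437/11881) + 32 = (8 - 94829/1295029) + 32 = 10265403/1295029 + 32 = 51706331/1295029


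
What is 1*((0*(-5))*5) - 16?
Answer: -16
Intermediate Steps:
1*((0*(-5))*5) - 16 = 1*(0*5) - 16 = 1*0 - 16 = 0 - 16 = -16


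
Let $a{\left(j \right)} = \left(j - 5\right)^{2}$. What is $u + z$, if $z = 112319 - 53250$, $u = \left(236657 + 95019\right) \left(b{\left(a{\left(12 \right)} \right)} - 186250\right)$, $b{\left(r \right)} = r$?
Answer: $-61758343807$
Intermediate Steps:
$a{\left(j \right)} = \left(-5 + j\right)^{2}$
$u = -61758402876$ ($u = \left(236657 + 95019\right) \left(\left(-5 + 12\right)^{2} - 186250\right) = 331676 \left(7^{2} - 186250\right) = 331676 \left(49 - 186250\right) = 331676 \left(-186201\right) = -61758402876$)
$z = 59069$ ($z = 112319 - 53250 = 59069$)
$u + z = -61758402876 + 59069 = -61758343807$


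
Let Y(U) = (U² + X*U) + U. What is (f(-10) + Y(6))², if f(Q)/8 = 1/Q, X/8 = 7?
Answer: 3556996/25 ≈ 1.4228e+5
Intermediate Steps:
X = 56 (X = 8*7 = 56)
Y(U) = U² + 57*U (Y(U) = (U² + 56*U) + U = U² + 57*U)
f(Q) = 8/Q (f(Q) = 8*(1/Q) = 8/Q)
(f(-10) + Y(6))² = (8/(-10) + 6*(57 + 6))² = (8*(-⅒) + 6*63)² = (-⅘ + 378)² = (1886/5)² = 3556996/25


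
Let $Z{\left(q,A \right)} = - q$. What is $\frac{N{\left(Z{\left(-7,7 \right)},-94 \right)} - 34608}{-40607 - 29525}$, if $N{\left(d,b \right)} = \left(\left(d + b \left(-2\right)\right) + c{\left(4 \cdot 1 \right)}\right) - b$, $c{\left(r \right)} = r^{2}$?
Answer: $\frac{34303}{70132} \approx 0.48912$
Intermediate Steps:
$N{\left(d,b \right)} = 16 + d - 3 b$ ($N{\left(d,b \right)} = \left(\left(d + b \left(-2\right)\right) + \left(4 \cdot 1\right)^{2}\right) - b = \left(\left(d - 2 b\right) + 4^{2}\right) - b = \left(\left(d - 2 b\right) + 16\right) - b = \left(16 + d - 2 b\right) - b = 16 + d - 3 b$)
$\frac{N{\left(Z{\left(-7,7 \right)},-94 \right)} - 34608}{-40607 - 29525} = \frac{\left(16 - -7 - -282\right) - 34608}{-40607 - 29525} = \frac{\left(16 + 7 + 282\right) - 34608}{-70132} = \left(305 - 34608\right) \left(- \frac{1}{70132}\right) = \left(-34303\right) \left(- \frac{1}{70132}\right) = \frac{34303}{70132}$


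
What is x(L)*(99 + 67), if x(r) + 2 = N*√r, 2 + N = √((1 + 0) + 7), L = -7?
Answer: -332 - 332*I*√7*(1 - √2) ≈ -332.0 + 363.84*I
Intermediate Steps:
N = -2 + 2*√2 (N = -2 + √((1 + 0) + 7) = -2 + √(1 + 7) = -2 + √8 = -2 + 2*√2 ≈ 0.82843)
x(r) = -2 + √r*(-2 + 2*√2) (x(r) = -2 + (-2 + 2*√2)*√r = -2 + √r*(-2 + 2*√2))
x(L)*(99 + 67) = (-2 + 2*√(-7)*(-1 + √2))*(99 + 67) = (-2 + 2*(I*√7)*(-1 + √2))*166 = (-2 + 2*I*√7*(-1 + √2))*166 = -332 + 332*I*√7*(-1 + √2)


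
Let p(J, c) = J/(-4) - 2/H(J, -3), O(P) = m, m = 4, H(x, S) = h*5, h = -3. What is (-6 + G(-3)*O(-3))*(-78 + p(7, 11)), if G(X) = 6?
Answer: -14331/10 ≈ -1433.1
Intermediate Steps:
H(x, S) = -15 (H(x, S) = -3*5 = -15)
O(P) = 4
p(J, c) = 2/15 - J/4 (p(J, c) = J/(-4) - 2/(-15) = J*(-¼) - 2*(-1/15) = -J/4 + 2/15 = 2/15 - J/4)
(-6 + G(-3)*O(-3))*(-78 + p(7, 11)) = (-6 + 6*4)*(-78 + (2/15 - ¼*7)) = (-6 + 24)*(-78 + (2/15 - 7/4)) = 18*(-78 - 97/60) = 18*(-4777/60) = -14331/10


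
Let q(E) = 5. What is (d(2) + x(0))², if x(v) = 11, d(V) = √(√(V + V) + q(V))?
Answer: (11 + √7)² ≈ 186.21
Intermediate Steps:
d(V) = √(5 + √2*√V) (d(V) = √(√(V + V) + 5) = √(√(2*V) + 5) = √(√2*√V + 5) = √(5 + √2*√V))
(d(2) + x(0))² = (√(5 + √2*√2) + 11)² = (√(5 + 2) + 11)² = (√7 + 11)² = (11 + √7)²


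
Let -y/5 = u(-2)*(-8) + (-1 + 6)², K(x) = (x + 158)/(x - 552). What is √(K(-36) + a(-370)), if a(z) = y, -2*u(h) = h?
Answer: I*√150306/42 ≈ 9.2308*I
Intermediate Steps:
u(h) = -h/2
K(x) = (158 + x)/(-552 + x)
y = -85 (y = -5*(-½*(-2)*(-8) + (-1 + 6)²) = -5*(1*(-8) + 5²) = -5*(-8 + 25) = -5*17 = -85)
a(z) = -85
√(K(-36) + a(-370)) = √((158 - 36)/(-552 - 36) - 85) = √(122/(-588) - 85) = √(-1/588*122 - 85) = √(-61/294 - 85) = √(-25051/294) = I*√150306/42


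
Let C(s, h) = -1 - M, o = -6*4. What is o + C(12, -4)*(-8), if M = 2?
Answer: 0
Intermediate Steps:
o = -24
C(s, h) = -3 (C(s, h) = -1 - 1*2 = -1 - 2 = -3)
o + C(12, -4)*(-8) = -24 - 3*(-8) = -24 + 24 = 0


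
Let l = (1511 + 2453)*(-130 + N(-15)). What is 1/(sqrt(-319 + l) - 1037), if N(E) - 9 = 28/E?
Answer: -15555/23440972 - I*sqrt(109656555)/23440972 ≈ -0.00066358 - 0.00044673*I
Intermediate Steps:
N(E) = 9 + 28/E
l = -7305652/15 (l = (1511 + 2453)*(-130 + (9 + 28/(-15))) = 3964*(-130 + (9 + 28*(-1/15))) = 3964*(-130 + (9 - 28/15)) = 3964*(-130 + 107/15) = 3964*(-1843/15) = -7305652/15 ≈ -4.8704e+5)
1/(sqrt(-319 + l) - 1037) = 1/(sqrt(-319 - 7305652/15) - 1037) = 1/(sqrt(-7310437/15) - 1037) = 1/(I*sqrt(109656555)/15 - 1037) = 1/(-1037 + I*sqrt(109656555)/15)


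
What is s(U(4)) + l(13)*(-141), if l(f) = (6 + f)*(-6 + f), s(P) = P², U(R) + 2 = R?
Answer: -18749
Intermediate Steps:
U(R) = -2 + R
l(f) = (-6 + f)*(6 + f)
s(U(4)) + l(13)*(-141) = (-2 + 4)² + (-36 + 13²)*(-141) = 2² + (-36 + 169)*(-141) = 4 + 133*(-141) = 4 - 18753 = -18749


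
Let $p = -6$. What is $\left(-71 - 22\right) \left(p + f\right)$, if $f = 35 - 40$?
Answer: $1023$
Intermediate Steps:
$f = -5$ ($f = 35 - 40 = -5$)
$\left(-71 - 22\right) \left(p + f\right) = \left(-71 - 22\right) \left(-6 - 5\right) = \left(-93\right) \left(-11\right) = 1023$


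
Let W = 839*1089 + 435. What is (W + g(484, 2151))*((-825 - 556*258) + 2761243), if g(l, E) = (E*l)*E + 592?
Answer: 5862762253102540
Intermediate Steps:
W = 914106 (W = 913671 + 435 = 914106)
g(l, E) = 592 + l*E² (g(l, E) = l*E² + 592 = 592 + l*E²)
(W + g(484, 2151))*((-825 - 556*258) + 2761243) = (914106 + (592 + 484*2151²))*((-825 - 556*258) + 2761243) = (914106 + (592 + 484*4626801))*((-825 - 143448) + 2761243) = (914106 + (592 + 2239371684))*(-144273 + 2761243) = (914106 + 2239372276)*2616970 = 2240286382*2616970 = 5862762253102540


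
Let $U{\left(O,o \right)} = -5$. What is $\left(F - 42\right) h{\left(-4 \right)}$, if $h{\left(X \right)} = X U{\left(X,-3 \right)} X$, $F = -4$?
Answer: $3680$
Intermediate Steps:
$h{\left(X \right)} = - 5 X^{2}$ ($h{\left(X \right)} = X \left(-5\right) X = - 5 X X = - 5 X^{2}$)
$\left(F - 42\right) h{\left(-4 \right)} = \left(-4 - 42\right) \left(- 5 \left(-4\right)^{2}\right) = - 46 \left(\left(-5\right) 16\right) = \left(-46\right) \left(-80\right) = 3680$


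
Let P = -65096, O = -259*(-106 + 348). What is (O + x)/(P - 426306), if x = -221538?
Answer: 142108/245701 ≈ 0.57838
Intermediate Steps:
O = -62678 (O = -259*242 = -62678)
(O + x)/(P - 426306) = (-62678 - 221538)/(-65096 - 426306) = -284216/(-491402) = -284216*(-1/491402) = 142108/245701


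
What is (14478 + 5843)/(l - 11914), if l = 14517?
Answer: 20321/2603 ≈ 7.8068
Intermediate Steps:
(14478 + 5843)/(l - 11914) = (14478 + 5843)/(14517 - 11914) = 20321/2603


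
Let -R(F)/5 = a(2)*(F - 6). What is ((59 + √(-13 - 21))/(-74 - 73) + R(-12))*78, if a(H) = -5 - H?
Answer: -2409394/49 - 26*I*√34/49 ≈ -49171.0 - 3.094*I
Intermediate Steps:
R(F) = -210 + 35*F (R(F) = -5*(-5 - 1*2)*(F - 6) = -5*(-5 - 2)*(-6 + F) = -(-35)*(-6 + F) = -5*(42 - 7*F) = -210 + 35*F)
((59 + √(-13 - 21))/(-74 - 73) + R(-12))*78 = ((59 + √(-13 - 21))/(-74 - 73) + (-210 + 35*(-12)))*78 = ((59 + √(-34))/(-147) + (-210 - 420))*78 = ((59 + I*√34)*(-1/147) - 630)*78 = ((-59/147 - I*√34/147) - 630)*78 = (-92669/147 - I*√34/147)*78 = -2409394/49 - 26*I*√34/49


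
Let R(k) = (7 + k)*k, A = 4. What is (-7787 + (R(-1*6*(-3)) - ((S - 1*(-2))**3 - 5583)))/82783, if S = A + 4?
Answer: -2754/82783 ≈ -0.033268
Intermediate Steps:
S = 8 (S = 4 + 4 = 8)
R(k) = k*(7 + k)
(-7787 + (R(-1*6*(-3)) - ((S - 1*(-2))**3 - 5583)))/82783 = (-7787 + ((-1*6*(-3))*(7 - 1*6*(-3)) - ((8 - 1*(-2))**3 - 5583)))/82783 = (-7787 + ((-6*(-3))*(7 - 6*(-3)) - ((8 + 2)**3 - 5583)))*(1/82783) = (-7787 + (18*(7 + 18) - (10**3 - 5583)))*(1/82783) = (-7787 + (18*25 - (1000 - 5583)))*(1/82783) = (-7787 + (450 - 1*(-4583)))*(1/82783) = (-7787 + (450 + 4583))*(1/82783) = (-7787 + 5033)*(1/82783) = -2754*1/82783 = -2754/82783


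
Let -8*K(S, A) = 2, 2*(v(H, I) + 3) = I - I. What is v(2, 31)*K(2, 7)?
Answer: ¾ ≈ 0.75000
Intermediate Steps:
v(H, I) = -3 (v(H, I) = -3 + (I - I)/2 = -3 + (½)*0 = -3 + 0 = -3)
K(S, A) = -¼ (K(S, A) = -⅛*2 = -¼)
v(2, 31)*K(2, 7) = -3*(-¼) = ¾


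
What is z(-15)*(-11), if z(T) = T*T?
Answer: -2475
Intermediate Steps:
z(T) = T²
z(-15)*(-11) = (-15)²*(-11) = 225*(-11) = -2475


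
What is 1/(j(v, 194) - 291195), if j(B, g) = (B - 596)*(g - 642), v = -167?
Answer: 1/50629 ≈ 1.9752e-5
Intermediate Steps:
j(B, g) = (-642 + g)*(-596 + B) (j(B, g) = (-596 + B)*(-642 + g) = (-642 + g)*(-596 + B))
1/(j(v, 194) - 291195) = 1/((382632 - 642*(-167) - 596*194 - 167*194) - 291195) = 1/((382632 + 107214 - 115624 - 32398) - 291195) = 1/(341824 - 291195) = 1/50629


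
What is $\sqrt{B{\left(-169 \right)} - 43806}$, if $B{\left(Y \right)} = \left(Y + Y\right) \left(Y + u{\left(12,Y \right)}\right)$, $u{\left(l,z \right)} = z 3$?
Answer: $\sqrt{184682} \approx 429.75$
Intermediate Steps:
$u{\left(l,z \right)} = 3 z$
$B{\left(Y \right)} = 8 Y^{2}$ ($B{\left(Y \right)} = \left(Y + Y\right) \left(Y + 3 Y\right) = 2 Y 4 Y = 8 Y^{2}$)
$\sqrt{B{\left(-169 \right)} - 43806} = \sqrt{8 \left(-169\right)^{2} - 43806} = \sqrt{8 \cdot 28561 - 43806} = \sqrt{228488 - 43806} = \sqrt{184682}$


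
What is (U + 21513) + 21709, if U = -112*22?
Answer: 40758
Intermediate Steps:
U = -2464
(U + 21513) + 21709 = (-2464 + 21513) + 21709 = 19049 + 21709 = 40758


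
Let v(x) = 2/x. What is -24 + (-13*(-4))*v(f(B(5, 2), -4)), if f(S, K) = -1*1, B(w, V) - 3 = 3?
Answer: -128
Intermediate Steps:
B(w, V) = 6 (B(w, V) = 3 + 3 = 6)
f(S, K) = -1
-24 + (-13*(-4))*v(f(B(5, 2), -4)) = -24 + (-13*(-4))*(2/(-1)) = -24 + 52*(2*(-1)) = -24 + 52*(-2) = -24 - 104 = -128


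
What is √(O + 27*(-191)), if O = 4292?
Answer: I*√865 ≈ 29.411*I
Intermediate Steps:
√(O + 27*(-191)) = √(4292 + 27*(-191)) = √(4292 - 5157) = √(-865) = I*√865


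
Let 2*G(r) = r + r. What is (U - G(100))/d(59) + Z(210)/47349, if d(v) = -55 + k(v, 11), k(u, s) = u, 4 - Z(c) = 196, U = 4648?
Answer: 17945207/15783 ≈ 1137.0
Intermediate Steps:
Z(c) = -192 (Z(c) = 4 - 1*196 = 4 - 196 = -192)
G(r) = r (G(r) = (r + r)/2 = (2*r)/2 = r)
d(v) = -55 + v
(U - G(100))/d(59) + Z(210)/47349 = (4648 - 1*100)/(-55 + 59) - 192/47349 = (4648 - 100)/4 - 192*1/47349 = 4548*(1/4) - 64/15783 = 1137 - 64/15783 = 17945207/15783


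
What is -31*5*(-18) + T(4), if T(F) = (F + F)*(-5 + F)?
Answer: 2782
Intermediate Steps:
T(F) = 2*F*(-5 + F) (T(F) = (2*F)*(-5 + F) = 2*F*(-5 + F))
-31*5*(-18) + T(4) = -31*5*(-18) + 2*4*(-5 + 4) = -155*(-18) + 2*4*(-1) = 2790 - 8 = 2782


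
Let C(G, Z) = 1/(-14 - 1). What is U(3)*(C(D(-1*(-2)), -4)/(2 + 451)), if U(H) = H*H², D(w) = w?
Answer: -3/755 ≈ -0.0039735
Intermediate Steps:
C(G, Z) = -1/15 (C(G, Z) = 1/(-15) = -1/15)
U(H) = H³
U(3)*(C(D(-1*(-2)), -4)/(2 + 451)) = 3³*(-1/(15*(2 + 451))) = 27*(-1/15/453) = 27*(-1/15*1/453) = 27*(-1/6795) = -3/755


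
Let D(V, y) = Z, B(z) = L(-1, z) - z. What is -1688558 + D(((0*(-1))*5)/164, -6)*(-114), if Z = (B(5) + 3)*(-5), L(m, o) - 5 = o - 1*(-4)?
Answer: -1681718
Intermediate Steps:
L(m, o) = 9 + o (L(m, o) = 5 + (o - 1*(-4)) = 5 + (o + 4) = 5 + (4 + o) = 9 + o)
B(z) = 9 (B(z) = (9 + z) - z = 9)
Z = -60 (Z = (9 + 3)*(-5) = 12*(-5) = -60)
D(V, y) = -60
-1688558 + D(((0*(-1))*5)/164, -6)*(-114) = -1688558 - 60*(-114) = -1688558 + 6840 = -1681718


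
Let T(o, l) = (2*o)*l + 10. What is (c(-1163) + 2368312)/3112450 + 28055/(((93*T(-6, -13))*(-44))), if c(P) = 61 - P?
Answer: 2232022981/3100000200 ≈ 0.72001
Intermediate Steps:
T(o, l) = 10 + 2*l*o (T(o, l) = 2*l*o + 10 = 10 + 2*l*o)
(c(-1163) + 2368312)/3112450 + 28055/(((93*T(-6, -13))*(-44))) = ((61 - 1*(-1163)) + 2368312)/3112450 + 28055/(((93*(10 + 2*(-13)*(-6)))*(-44))) = ((61 + 1163) + 2368312)*(1/3112450) + 28055/(((93*(10 + 156))*(-44))) = (1224 + 2368312)*(1/3112450) + 28055/(((93*166)*(-44))) = 2369536*(1/3112450) + 28055/((15438*(-44))) = 1184768/1556225 + 28055/(-679272) = 1184768/1556225 + 28055*(-1/679272) = 1184768/1556225 - 905/21912 = 2232022981/3100000200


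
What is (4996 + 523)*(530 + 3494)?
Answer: 22208456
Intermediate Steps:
(4996 + 523)*(530 + 3494) = 5519*4024 = 22208456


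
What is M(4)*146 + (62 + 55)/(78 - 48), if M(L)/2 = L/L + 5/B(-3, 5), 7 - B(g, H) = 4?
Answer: 23477/30 ≈ 782.57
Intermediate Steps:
B(g, H) = 3 (B(g, H) = 7 - 1*4 = 7 - 4 = 3)
M(L) = 16/3 (M(L) = 2*(L/L + 5/3) = 2*(1 + 5*(1/3)) = 2*(1 + 5/3) = 2*(8/3) = 16/3)
M(4)*146 + (62 + 55)/(78 - 48) = (16/3)*146 + (62 + 55)/(78 - 48) = 2336/3 + 117/30 = 2336/3 + 117*(1/30) = 2336/3 + 39/10 = 23477/30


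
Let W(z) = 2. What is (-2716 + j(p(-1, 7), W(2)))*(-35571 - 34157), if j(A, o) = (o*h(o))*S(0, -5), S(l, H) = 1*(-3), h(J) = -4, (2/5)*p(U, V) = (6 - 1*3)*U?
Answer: 187707776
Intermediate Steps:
p(U, V) = 15*U/2 (p(U, V) = 5*((6 - 1*3)*U)/2 = 5*((6 - 3)*U)/2 = 5*(3*U)/2 = 15*U/2)
S(l, H) = -3
j(A, o) = 12*o (j(A, o) = (o*(-4))*(-3) = -4*o*(-3) = 12*o)
(-2716 + j(p(-1, 7), W(2)))*(-35571 - 34157) = (-2716 + 12*2)*(-35571 - 34157) = (-2716 + 24)*(-69728) = -2692*(-69728) = 187707776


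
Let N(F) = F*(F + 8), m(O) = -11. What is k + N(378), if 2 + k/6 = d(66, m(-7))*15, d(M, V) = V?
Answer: 144906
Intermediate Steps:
N(F) = F*(8 + F)
k = -1002 (k = -12 + 6*(-11*15) = -12 + 6*(-165) = -12 - 990 = -1002)
k + N(378) = -1002 + 378*(8 + 378) = -1002 + 378*386 = -1002 + 145908 = 144906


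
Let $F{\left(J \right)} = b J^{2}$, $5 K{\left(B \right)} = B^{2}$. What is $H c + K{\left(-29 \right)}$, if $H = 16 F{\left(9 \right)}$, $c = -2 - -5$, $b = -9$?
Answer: $- \frac{174119}{5} \approx -34824.0$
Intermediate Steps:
$K{\left(B \right)} = \frac{B^{2}}{5}$
$F{\left(J \right)} = - 9 J^{2}$
$c = 3$ ($c = -2 + 5 = 3$)
$H = -11664$ ($H = 16 \left(- 9 \cdot 9^{2}\right) = 16 \left(\left(-9\right) 81\right) = 16 \left(-729\right) = -11664$)
$H c + K{\left(-29 \right)} = \left(-11664\right) 3 + \frac{\left(-29\right)^{2}}{5} = -34992 + \frac{1}{5} \cdot 841 = -34992 + \frac{841}{5} = - \frac{174119}{5}$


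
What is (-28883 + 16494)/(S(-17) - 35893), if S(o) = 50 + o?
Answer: 12389/35860 ≈ 0.34548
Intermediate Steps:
(-28883 + 16494)/(S(-17) - 35893) = (-28883 + 16494)/((50 - 17) - 35893) = -12389/(33 - 35893) = -12389/(-35860) = -12389*(-1/35860) = 12389/35860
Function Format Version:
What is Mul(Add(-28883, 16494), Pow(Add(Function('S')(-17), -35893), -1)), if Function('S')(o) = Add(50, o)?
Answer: Rational(12389, 35860) ≈ 0.34548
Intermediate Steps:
Mul(Add(-28883, 16494), Pow(Add(Function('S')(-17), -35893), -1)) = Mul(Add(-28883, 16494), Pow(Add(Add(50, -17), -35893), -1)) = Mul(-12389, Pow(Add(33, -35893), -1)) = Mul(-12389, Pow(-35860, -1)) = Mul(-12389, Rational(-1, 35860)) = Rational(12389, 35860)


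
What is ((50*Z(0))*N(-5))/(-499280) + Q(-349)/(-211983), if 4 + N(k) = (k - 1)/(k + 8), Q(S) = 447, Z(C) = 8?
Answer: 1189921/440995301 ≈ 0.0026983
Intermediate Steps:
N(k) = -4 + (-1 + k)/(8 + k) (N(k) = -4 + (k - 1)/(k + 8) = -4 + (-1 + k)/(8 + k))
((50*Z(0))*N(-5))/(-499280) + Q(-349)/(-211983) = ((50*8)*(3*(-11 - 1*(-5))/(8 - 5)))/(-499280) + 447/(-211983) = (400*(3*(-11 + 5)/3))*(-1/499280) + 447*(-1/211983) = (400*(3*(⅓)*(-6)))*(-1/499280) - 149/70661 = (400*(-6))*(-1/499280) - 149/70661 = -2400*(-1/499280) - 149/70661 = 30/6241 - 149/70661 = 1189921/440995301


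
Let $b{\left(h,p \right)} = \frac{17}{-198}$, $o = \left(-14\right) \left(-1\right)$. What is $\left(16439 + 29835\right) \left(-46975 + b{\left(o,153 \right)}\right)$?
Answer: $- \frac{215198787179}{99} \approx -2.1737 \cdot 10^{9}$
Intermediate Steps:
$o = 14$
$b{\left(h,p \right)} = - \frac{17}{198}$ ($b{\left(h,p \right)} = 17 \left(- \frac{1}{198}\right) = - \frac{17}{198}$)
$\left(16439 + 29835\right) \left(-46975 + b{\left(o,153 \right)}\right) = \left(16439 + 29835\right) \left(-46975 - \frac{17}{198}\right) = 46274 \left(- \frac{9301067}{198}\right) = - \frac{215198787179}{99}$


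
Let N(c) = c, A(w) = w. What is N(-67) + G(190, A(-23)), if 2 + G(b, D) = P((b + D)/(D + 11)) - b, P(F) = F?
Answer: -3275/12 ≈ -272.92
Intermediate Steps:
G(b, D) = -2 - b + (D + b)/(11 + D) (G(b, D) = -2 + ((b + D)/(D + 11) - b) = -2 + ((D + b)/(11 + D) - b) = -2 + (-b + (D + b)/(11 + D)) = -2 - b + (D + b)/(11 + D))
N(-67) + G(190, A(-23)) = -67 + (-23 + 190 - (2 + 190)*(11 - 23))/(11 - 23) = -67 + (-23 + 190 - 1*192*(-12))/(-12) = -67 - (-23 + 190 + 2304)/12 = -67 - 1/12*2471 = -67 - 2471/12 = -3275/12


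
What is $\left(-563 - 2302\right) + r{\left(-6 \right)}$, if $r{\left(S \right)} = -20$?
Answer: $-2885$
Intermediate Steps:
$\left(-563 - 2302\right) + r{\left(-6 \right)} = \left(-563 - 2302\right) - 20 = -2865 - 20 = -2885$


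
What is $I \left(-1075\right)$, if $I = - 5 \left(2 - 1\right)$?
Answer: $5375$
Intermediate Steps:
$I = -5$ ($I = \left(-5\right) 1 = -5$)
$I \left(-1075\right) = \left(-5\right) \left(-1075\right) = 5375$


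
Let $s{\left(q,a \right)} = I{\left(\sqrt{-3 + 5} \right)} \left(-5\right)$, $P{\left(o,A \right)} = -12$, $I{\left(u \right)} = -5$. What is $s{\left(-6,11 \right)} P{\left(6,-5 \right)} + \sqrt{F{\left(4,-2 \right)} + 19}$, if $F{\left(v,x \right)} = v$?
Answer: $-300 + \sqrt{23} \approx -295.2$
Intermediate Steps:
$s{\left(q,a \right)} = 25$ ($s{\left(q,a \right)} = \left(-5\right) \left(-5\right) = 25$)
$s{\left(-6,11 \right)} P{\left(6,-5 \right)} + \sqrt{F{\left(4,-2 \right)} + 19} = 25 \left(-12\right) + \sqrt{4 + 19} = -300 + \sqrt{23}$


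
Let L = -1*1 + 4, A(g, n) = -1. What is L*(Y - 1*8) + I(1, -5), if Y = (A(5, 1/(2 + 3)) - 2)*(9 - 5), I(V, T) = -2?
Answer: -62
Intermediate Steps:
Y = -12 (Y = (-1 - 2)*(9 - 5) = -3*4 = -12)
L = 3 (L = -1 + 4 = 3)
L*(Y - 1*8) + I(1, -5) = 3*(-12 - 1*8) - 2 = 3*(-12 - 8) - 2 = 3*(-20) - 2 = -60 - 2 = -62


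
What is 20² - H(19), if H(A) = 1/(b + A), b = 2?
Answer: 8399/21 ≈ 399.95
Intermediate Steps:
H(A) = 1/(2 + A)
20² - H(19) = 20² - 1/(2 + 19) = 400 - 1/21 = 8399/21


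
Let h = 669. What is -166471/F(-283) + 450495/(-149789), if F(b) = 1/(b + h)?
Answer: -204789637307/3187 ≈ -6.4258e+7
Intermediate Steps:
F(b) = 1/(669 + b) (F(b) = 1/(b + 669) = 1/(669 + b))
-166471/F(-283) + 450495/(-149789) = -166471/(1/(669 - 283)) + 450495/(-149789) = -166471/(1/386) + 450495*(-1/149789) = -166471/1/386 - 9585/3187 = -166471*386 - 9585/3187 = -64257806 - 9585/3187 = -204789637307/3187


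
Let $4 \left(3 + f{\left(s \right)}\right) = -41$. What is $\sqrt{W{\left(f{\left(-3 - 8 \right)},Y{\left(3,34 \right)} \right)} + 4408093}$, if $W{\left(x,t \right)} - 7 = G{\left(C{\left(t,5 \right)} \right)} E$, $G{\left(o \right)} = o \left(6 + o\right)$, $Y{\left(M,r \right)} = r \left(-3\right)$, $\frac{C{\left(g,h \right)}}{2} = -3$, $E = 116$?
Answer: $10 \sqrt{44081} \approx 2099.5$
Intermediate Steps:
$C{\left(g,h \right)} = -6$ ($C{\left(g,h \right)} = 2 \left(-3\right) = -6$)
$f{\left(s \right)} = - \frac{53}{4}$ ($f{\left(s \right)} = -3 + \frac{1}{4} \left(-41\right) = -3 - \frac{41}{4} = - \frac{53}{4}$)
$Y{\left(M,r \right)} = - 3 r$
$W{\left(x,t \right)} = 7$ ($W{\left(x,t \right)} = 7 + - 6 \left(6 - 6\right) 116 = 7 + \left(-6\right) 0 \cdot 116 = 7 + 0 \cdot 116 = 7 + 0 = 7$)
$\sqrt{W{\left(f{\left(-3 - 8 \right)},Y{\left(3,34 \right)} \right)} + 4408093} = \sqrt{7 + 4408093} = \sqrt{4408100} = 10 \sqrt{44081}$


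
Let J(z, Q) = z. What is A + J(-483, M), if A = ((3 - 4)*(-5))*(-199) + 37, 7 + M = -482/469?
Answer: -1441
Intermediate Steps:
M = -3765/469 (M = -7 - 482/469 = -3765/469 ≈ -8.0277)
A = -958 (A = -1*(-5)*(-199) + 37 = 5*(-199) + 37 = -995 + 37 = -958)
A + J(-483, M) = -958 - 483 = -1441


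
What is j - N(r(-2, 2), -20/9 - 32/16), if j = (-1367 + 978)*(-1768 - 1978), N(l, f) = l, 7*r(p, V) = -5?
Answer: 10200363/7 ≈ 1.4572e+6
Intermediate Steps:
r(p, V) = -5/7 (r(p, V) = (⅐)*(-5) = -5/7)
j = 1457194 (j = -389*(-3746) = 1457194)
j - N(r(-2, 2), -20/9 - 32/16) = 1457194 - 1*(-5/7) = 1457194 + 5/7 = 10200363/7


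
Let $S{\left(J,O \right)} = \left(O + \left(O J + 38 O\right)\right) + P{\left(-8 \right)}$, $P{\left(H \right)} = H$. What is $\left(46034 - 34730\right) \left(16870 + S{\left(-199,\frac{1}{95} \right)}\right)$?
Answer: $\frac{3621191184}{19} \approx 1.9059 \cdot 10^{8}$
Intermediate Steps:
$S{\left(J,O \right)} = -8 + 39 O + J O$ ($S{\left(J,O \right)} = \left(O + \left(O J + 38 O\right)\right) - 8 = \left(O + \left(J O + 38 O\right)\right) - 8 = \left(O + \left(38 O + J O\right)\right) - 8 = \left(39 O + J O\right) - 8 = -8 + 39 O + J O$)
$\left(46034 - 34730\right) \left(16870 + S{\left(-199,\frac{1}{95} \right)}\right) = \left(46034 - 34730\right) \left(16870 - \left(8 + \frac{32}{19}\right)\right) = 11304 \left(16870 - \frac{184}{19}\right) = 11304 \cdot \frac{320346}{19} = \frac{3621191184}{19}$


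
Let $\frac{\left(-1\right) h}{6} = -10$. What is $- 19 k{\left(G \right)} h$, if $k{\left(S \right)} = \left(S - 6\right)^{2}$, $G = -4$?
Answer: $-114000$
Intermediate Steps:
$h = 60$ ($h = \left(-6\right) \left(-10\right) = 60$)
$k{\left(S \right)} = \left(-6 + S\right)^{2}$ ($k{\left(S \right)} = \left(S - 6\right)^{2} = \left(-6 + S\right)^{2}$)
$- 19 k{\left(G \right)} h = - 19 \left(-6 - 4\right)^{2} \cdot 60 = - 19 \left(-10\right)^{2} \cdot 60 = \left(-19\right) 100 \cdot 60 = \left(-1900\right) 60 = -114000$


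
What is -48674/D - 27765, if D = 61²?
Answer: -103362239/3721 ≈ -27778.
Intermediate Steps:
D = 3721
-48674/D - 27765 = -48674/3721 - 27765 = -103362239/3721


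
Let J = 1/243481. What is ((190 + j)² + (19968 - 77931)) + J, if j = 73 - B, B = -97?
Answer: 17442248398/243481 ≈ 71637.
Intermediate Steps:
j = 170 (j = 73 - 1*(-97) = 73 + 97 = 170)
J = 1/243481 ≈ 4.1071e-6
((190 + j)² + (19968 - 77931)) + J = ((190 + 170)² + (19968 - 77931)) + 1/243481 = (360² - 57963) + 1/243481 = (129600 - 57963) + 1/243481 = 71637 + 1/243481 = 17442248398/243481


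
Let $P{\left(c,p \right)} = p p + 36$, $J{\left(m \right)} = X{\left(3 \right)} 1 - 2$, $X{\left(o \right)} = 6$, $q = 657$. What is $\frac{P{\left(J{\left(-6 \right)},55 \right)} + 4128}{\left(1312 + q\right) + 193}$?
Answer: $\frac{7189}{2162} \approx 3.3252$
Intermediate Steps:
$J{\left(m \right)} = 4$ ($J{\left(m \right)} = 6 \cdot 1 - 2 = 6 - 2 = 4$)
$P{\left(c,p \right)} = 36 + p^{2}$ ($P{\left(c,p \right)} = p^{2} + 36 = 36 + p^{2}$)
$\frac{P{\left(J{\left(-6 \right)},55 \right)} + 4128}{\left(1312 + q\right) + 193} = \frac{\left(36 + 55^{2}\right) + 4128}{\left(1312 + 657\right) + 193} = \frac{\left(36 + 3025\right) + 4128}{1969 + 193} = \frac{3061 + 4128}{2162} = 7189 \cdot \frac{1}{2162} = \frac{7189}{2162}$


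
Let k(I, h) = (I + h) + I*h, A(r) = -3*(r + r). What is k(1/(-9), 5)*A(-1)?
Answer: 26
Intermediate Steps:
A(r) = -6*r
k(I, h) = I + h + I*h
k(1/(-9), 5)*A(-1) = (1/(-9) + 5 + 5/(-9))*(-6*(-1)) = (-1/9 + 5 - 1/9*5)*6 = (-1/9 + 5 - 5/9)*6 = (13/3)*6 = 26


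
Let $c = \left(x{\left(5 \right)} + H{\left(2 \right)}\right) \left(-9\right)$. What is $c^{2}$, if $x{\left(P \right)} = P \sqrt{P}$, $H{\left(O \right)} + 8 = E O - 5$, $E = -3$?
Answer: $39366 - 15390 \sqrt{5} \approx 4952.9$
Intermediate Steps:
$H{\left(O \right)} = -13 - 3 O$ ($H{\left(O \right)} = -8 - \left(5 + 3 O\right) = -13 - 3 O$)
$x{\left(P \right)} = P^{\frac{3}{2}}$
$c = 171 - 45 \sqrt{5}$ ($c = \left(5^{\frac{3}{2}} - 19\right) \left(-9\right) = \left(5 \sqrt{5} - 19\right) \left(-9\right) = \left(-19 + 5 \sqrt{5}\right) \left(-9\right) = 171 - 45 \sqrt{5} \approx 70.377$)
$c^{2} = \left(171 - 45 \sqrt{5}\right)^{2}$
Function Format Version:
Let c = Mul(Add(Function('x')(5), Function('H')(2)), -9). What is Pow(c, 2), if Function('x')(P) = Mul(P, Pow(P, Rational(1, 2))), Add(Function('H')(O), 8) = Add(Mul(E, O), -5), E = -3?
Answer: Add(39366, Mul(-15390, Pow(5, Rational(1, 2)))) ≈ 4952.9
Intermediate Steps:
Function('H')(O) = Add(-13, Mul(-3, O)) (Function('H')(O) = Add(-8, Add(Mul(-3, O), -5)) = Add(-8, Add(-5, Mul(-3, O))) = Add(-13, Mul(-3, O)))
Function('x')(P) = Pow(P, Rational(3, 2))
c = Add(171, Mul(-45, Pow(5, Rational(1, 2)))) (c = Mul(Add(Pow(5, Rational(3, 2)), Add(-13, Mul(-3, 2))), -9) = Mul(Add(Mul(5, Pow(5, Rational(1, 2))), Add(-13, -6)), -9) = Mul(Add(Mul(5, Pow(5, Rational(1, 2))), -19), -9) = Mul(Add(-19, Mul(5, Pow(5, Rational(1, 2)))), -9) = Add(171, Mul(-45, Pow(5, Rational(1, 2)))) ≈ 70.377)
Pow(c, 2) = Pow(Add(171, Mul(-45, Pow(5, Rational(1, 2)))), 2)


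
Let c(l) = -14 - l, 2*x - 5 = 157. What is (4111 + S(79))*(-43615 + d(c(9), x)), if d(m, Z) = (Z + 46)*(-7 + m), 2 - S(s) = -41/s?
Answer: -15411607400/79 ≈ -1.9508e+8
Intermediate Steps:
x = 81 (x = 5/2 + (½)*157 = 5/2 + 157/2 = 81)
S(s) = 2 + 41/s (S(s) = 2 - (-41)/s = 2 + 41/s)
d(m, Z) = (-7 + m)*(46 + Z) (d(m, Z) = (46 + Z)*(-7 + m) = (-7 + m)*(46 + Z))
(4111 + S(79))*(-43615 + d(c(9), x)) = (4111 + (2 + 41/79))*(-43615 + (-322 - 7*81 + 46*(-14 - 1*9) + 81*(-14 - 1*9))) = (4111 + (2 + 41*(1/79)))*(-43615 + (-322 - 567 + 46*(-14 - 9) + 81*(-14 - 9))) = (4111 + (2 + 41/79))*(-43615 + (-322 - 567 + 46*(-23) + 81*(-23))) = (4111 + 199/79)*(-43615 + (-322 - 567 - 1058 - 1863)) = 324968*(-43615 - 3810)/79 = (324968/79)*(-47425) = -15411607400/79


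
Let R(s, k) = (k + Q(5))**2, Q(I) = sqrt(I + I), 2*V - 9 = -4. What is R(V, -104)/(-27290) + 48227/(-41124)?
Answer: -880661627/561136980 + 104*sqrt(10)/13645 ≈ -1.5453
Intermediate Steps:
V = 5/2 (V = 9/2 + (1/2)*(-4) = 9/2 - 2 = 5/2 ≈ 2.5000)
Q(I) = sqrt(2)*sqrt(I) (Q(I) = sqrt(2*I) = sqrt(2)*sqrt(I))
R(s, k) = (k + sqrt(10))**2 (R(s, k) = (k + sqrt(2)*sqrt(5))**2 = (k + sqrt(10))**2)
R(V, -104)/(-27290) + 48227/(-41124) = (-104 + sqrt(10))**2/(-27290) + 48227/(-41124) = (-104 + sqrt(10))**2*(-1/27290) + 48227*(-1/41124) = -(-104 + sqrt(10))**2/27290 - 48227/41124 = -48227/41124 - (-104 + sqrt(10))**2/27290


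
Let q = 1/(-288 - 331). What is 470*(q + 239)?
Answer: 69531800/619 ≈ 1.1233e+5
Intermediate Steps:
q = -1/619 (q = 1/(-619) = -1/619 ≈ -0.0016155)
470*(q + 239) = 470*(-1/619 + 239) = 470*(147940/619) = 69531800/619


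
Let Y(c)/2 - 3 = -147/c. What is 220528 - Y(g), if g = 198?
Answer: 7277275/33 ≈ 2.2052e+5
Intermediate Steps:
Y(c) = 6 - 294/c (Y(c) = 6 + 2*(-147/c) = 6 - 294/c)
220528 - Y(g) = 220528 - (6 - 294/198) = 220528 - (6 - 294*1/198) = 220528 - (6 - 49/33) = 220528 - 1*149/33 = 220528 - 149/33 = 7277275/33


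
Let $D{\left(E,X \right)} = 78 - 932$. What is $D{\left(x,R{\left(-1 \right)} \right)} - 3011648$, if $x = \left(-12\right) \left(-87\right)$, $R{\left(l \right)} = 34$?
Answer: $-3012502$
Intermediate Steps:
$x = 1044$
$D{\left(E,X \right)} = -854$
$D{\left(x,R{\left(-1 \right)} \right)} - 3011648 = -854 - 3011648 = -3012502$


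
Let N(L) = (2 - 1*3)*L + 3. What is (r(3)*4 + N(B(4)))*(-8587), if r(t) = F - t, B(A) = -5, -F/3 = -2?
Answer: -171740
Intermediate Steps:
F = 6 (F = -3*(-2) = 6)
r(t) = 6 - t
N(L) = 3 - L (N(L) = (2 - 3)*L + 3 = -L + 3 = 3 - L)
(r(3)*4 + N(B(4)))*(-8587) = ((6 - 1*3)*4 + (3 - 1*(-5)))*(-8587) = ((6 - 3)*4 + (3 + 5))*(-8587) = (3*4 + 8)*(-8587) = (12 + 8)*(-8587) = 20*(-8587) = -171740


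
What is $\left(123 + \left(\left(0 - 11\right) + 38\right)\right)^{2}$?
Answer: $22500$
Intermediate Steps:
$\left(123 + \left(\left(0 - 11\right) + 38\right)\right)^{2} = \left(123 + \left(-11 + 38\right)\right)^{2} = \left(123 + 27\right)^{2} = 150^{2} = 22500$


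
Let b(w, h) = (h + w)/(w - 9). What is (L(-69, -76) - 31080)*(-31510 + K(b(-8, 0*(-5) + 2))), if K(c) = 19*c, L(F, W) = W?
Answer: 16685782736/17 ≈ 9.8152e+8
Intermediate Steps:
b(w, h) = (h + w)/(-9 + w)
(L(-69, -76) - 31080)*(-31510 + K(b(-8, 0*(-5) + 2))) = (-76 - 31080)*(-31510 + 19*(((0*(-5) + 2) - 8)/(-9 - 8))) = -31156*(-31510 + 19*(((0 + 2) - 8)/(-17))) = -31156*(-31510 + 19*(-(2 - 8)/17)) = -31156*(-31510 + 19*(-1/17*(-6))) = -31156*(-31510 + 19*(6/17)) = -31156*(-31510 + 114/17) = -31156*(-535556/17) = 16685782736/17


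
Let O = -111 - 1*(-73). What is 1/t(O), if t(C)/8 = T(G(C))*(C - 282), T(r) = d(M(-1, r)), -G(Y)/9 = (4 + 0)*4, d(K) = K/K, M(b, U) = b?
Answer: -1/2560 ≈ -0.00039063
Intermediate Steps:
O = -38 (O = -111 + 73 = -38)
d(K) = 1
G(Y) = -144 (G(Y) = -9*(4 + 0)*4 = -36*4 = -9*16 = -144)
T(r) = 1
t(C) = -2256 + 8*C (t(C) = 8*(1*(C - 282)) = 8*(1*(-282 + C)) = 8*(-282 + C) = -2256 + 8*C)
1/t(O) = 1/(-2256 + 8*(-38)) = 1/(-2256 - 304) = 1/(-2560) = -1/2560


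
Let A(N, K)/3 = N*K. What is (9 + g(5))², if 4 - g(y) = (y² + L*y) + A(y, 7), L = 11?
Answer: 29584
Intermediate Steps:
A(N, K) = 3*K*N (A(N, K) = 3*(N*K) = 3*(K*N) = 3*K*N)
g(y) = 4 - y² - 32*y (g(y) = 4 - ((y² + 11*y) + 3*7*y) = 4 - ((y² + 11*y) + 21*y) = 4 - (y² + 32*y) = 4 + (-y² - 32*y) = 4 - y² - 32*y)
(9 + g(5))² = (9 + (4 - 1*5² - 32*5))² = (9 + (4 - 1*25 - 160))² = (9 + (4 - 25 - 160))² = (9 - 181)² = (-172)² = 29584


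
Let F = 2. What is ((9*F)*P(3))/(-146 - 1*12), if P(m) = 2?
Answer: -18/79 ≈ -0.22785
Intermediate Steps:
((9*F)*P(3))/(-146 - 1*12) = ((9*2)*2)/(-146 - 1*12) = (18*2)/(-146 - 12) = 36/(-158) = 36*(-1/158) = -18/79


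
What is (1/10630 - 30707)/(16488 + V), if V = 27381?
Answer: -326415409/466327470 ≈ -0.69997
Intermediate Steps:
(1/10630 - 30707)/(16488 + V) = (1/10630 - 30707)/(16488 + 27381) = (1/10630 - 30707)/43869 = -326415409/10630*1/43869 = -326415409/466327470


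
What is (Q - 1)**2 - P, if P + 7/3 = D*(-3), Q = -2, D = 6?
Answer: 88/3 ≈ 29.333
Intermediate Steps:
P = -61/3 (P = -7/3 + 6*(-3) = -7/3 - 18 = -61/3 ≈ -20.333)
(Q - 1)**2 - P = (-2 - 1)**2 - 1*(-61/3) = (-3)**2 + 61/3 = 9 + 61/3 = 88/3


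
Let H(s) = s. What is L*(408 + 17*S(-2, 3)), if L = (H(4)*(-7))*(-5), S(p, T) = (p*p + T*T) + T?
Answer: 95200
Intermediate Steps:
S(p, T) = T + T² + p² (S(p, T) = (p² + T²) + T = (T² + p²) + T = T + T² + p²)
L = 140 (L = (4*(-7))*(-5) = -28*(-5) = 140)
L*(408 + 17*S(-2, 3)) = 140*(408 + 17*(3 + 3² + (-2)²)) = 140*(408 + 17*(3 + 9 + 4)) = 140*(408 + 17*16) = 140*(408 + 272) = 140*680 = 95200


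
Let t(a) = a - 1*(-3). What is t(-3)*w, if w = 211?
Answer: 0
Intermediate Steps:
t(a) = 3 + a (t(a) = a + 3 = 3 + a)
t(-3)*w = (3 - 3)*211 = 0*211 = 0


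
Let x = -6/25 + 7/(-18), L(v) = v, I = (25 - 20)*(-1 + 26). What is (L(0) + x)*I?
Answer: -1415/18 ≈ -78.611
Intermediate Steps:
I = 125 (I = 5*25 = 125)
x = -283/450 (x = -6*1/25 + 7*(-1/18) = -6/25 - 7/18 = -283/450 ≈ -0.62889)
(L(0) + x)*I = (0 - 283/450)*125 = -283/450*125 = -1415/18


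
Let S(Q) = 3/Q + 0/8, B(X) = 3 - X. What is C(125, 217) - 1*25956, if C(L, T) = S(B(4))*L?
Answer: -26331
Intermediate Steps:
S(Q) = 3/Q (S(Q) = 3/Q + 0*(1/8) = 3/Q + 0 = 3/Q)
C(L, T) = -3*L (C(L, T) = (3/(3 - 1*4))*L = (3/(3 - 4))*L = (3/(-1))*L = (3*(-1))*L = -3*L)
C(125, 217) - 1*25956 = -3*125 - 1*25956 = -375 - 25956 = -26331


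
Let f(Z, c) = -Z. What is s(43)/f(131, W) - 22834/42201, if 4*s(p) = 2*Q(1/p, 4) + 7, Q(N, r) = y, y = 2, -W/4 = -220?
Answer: -12429227/22113324 ≈ -0.56207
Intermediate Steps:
W = 880 (W = -4*(-220) = 880)
Q(N, r) = 2
s(p) = 11/4 (s(p) = (2*2 + 7)/4 = (4 + 7)/4 = (¼)*11 = 11/4)
s(43)/f(131, W) - 22834/42201 = 11/(4*((-1*131))) - 22834/42201 = (11/4)/(-131) - 22834*1/42201 = (11/4)*(-1/131) - 22834/42201 = -11/524 - 22834/42201 = -12429227/22113324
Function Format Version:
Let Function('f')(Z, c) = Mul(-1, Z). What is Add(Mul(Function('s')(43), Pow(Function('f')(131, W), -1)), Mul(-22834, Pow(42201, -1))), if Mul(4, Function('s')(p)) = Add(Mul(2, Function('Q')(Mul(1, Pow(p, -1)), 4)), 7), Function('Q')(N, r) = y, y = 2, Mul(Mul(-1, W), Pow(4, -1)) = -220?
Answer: Rational(-12429227, 22113324) ≈ -0.56207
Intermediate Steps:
W = 880 (W = Mul(-4, -220) = 880)
Function('Q')(N, r) = 2
Function('s')(p) = Rational(11, 4) (Function('s')(p) = Mul(Rational(1, 4), Add(Mul(2, 2), 7)) = Mul(Rational(1, 4), Add(4, 7)) = Mul(Rational(1, 4), 11) = Rational(11, 4))
Add(Mul(Function('s')(43), Pow(Function('f')(131, W), -1)), Mul(-22834, Pow(42201, -1))) = Add(Mul(Rational(11, 4), Pow(Mul(-1, 131), -1)), Mul(-22834, Pow(42201, -1))) = Add(Mul(Rational(11, 4), Pow(-131, -1)), Mul(-22834, Rational(1, 42201))) = Add(Mul(Rational(11, 4), Rational(-1, 131)), Rational(-22834, 42201)) = Add(Rational(-11, 524), Rational(-22834, 42201)) = Rational(-12429227, 22113324)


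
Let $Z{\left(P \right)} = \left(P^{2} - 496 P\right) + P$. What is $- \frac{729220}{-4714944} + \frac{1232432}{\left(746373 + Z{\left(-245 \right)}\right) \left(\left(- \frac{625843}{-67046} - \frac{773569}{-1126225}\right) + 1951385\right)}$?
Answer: $\frac{7440866106620431062742315}{48110464018579005517061328} \approx 0.15466$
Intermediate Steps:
$Z{\left(P \right)} = P^{2} - 495 P$
$- \frac{729220}{-4714944} + \frac{1232432}{\left(746373 + Z{\left(-245 \right)}\right) \left(\left(- \frac{625843}{-67046} - \frac{773569}{-1126225}\right) + 1951385\right)} = - \frac{729220}{-4714944} + \frac{1232432}{\left(746373 - 245 \left(-495 - 245\right)\right) \left(\left(- \frac{625843}{-67046} - \frac{773569}{-1126225}\right) + 1951385\right)} = \left(-729220\right) \left(- \frac{1}{4714944}\right) + \frac{1232432}{\left(746373 - -181300\right) \left(\left(\left(-625843\right) \left(- \frac{1}{67046}\right) - - \frac{773569}{1126225}\right) + 1951385\right)} = \frac{182305}{1178736} + \frac{1232432}{\left(746373 + 181300\right) \left(\left(\frac{625843}{67046} + \frac{773569}{1126225}\right) + 1951385\right)} = \frac{182305}{1178736} + \frac{1232432}{927673 \left(\frac{756704739849}{75508881350} + 1951385\right)} = \frac{182305}{1178736} + \frac{1232432}{927673 \cdot \frac{147347655137909599}{75508881350}} = \frac{182305}{1178736} + \frac{1232432}{\frac{136690441284750011433127}{75508881350}} = \frac{182305}{1178736} + 1232432 \cdot \frac{75508881350}{136690441284750011433127} = \frac{182305}{1178736} + \frac{27787268336800}{40815300473200958923} = \frac{7440866106620431062742315}{48110464018579005517061328}$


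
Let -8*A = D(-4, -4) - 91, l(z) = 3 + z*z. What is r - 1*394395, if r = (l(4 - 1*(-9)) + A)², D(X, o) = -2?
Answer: -23083319/64 ≈ -3.6068e+5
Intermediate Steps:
l(z) = 3 + z²
A = 93/8 (A = -(-2 - 91)/8 = -⅛*(-93) = 93/8 ≈ 11.625)
r = 2157961/64 (r = ((3 + (4 - 1*(-9))²) + 93/8)² = ((3 + (4 + 9)²) + 93/8)² = ((3 + 13²) + 93/8)² = ((3 + 169) + 93/8)² = (172 + 93/8)² = (1469/8)² = 2157961/64 ≈ 33718.)
r - 1*394395 = 2157961/64 - 1*394395 = 2157961/64 - 394395 = -23083319/64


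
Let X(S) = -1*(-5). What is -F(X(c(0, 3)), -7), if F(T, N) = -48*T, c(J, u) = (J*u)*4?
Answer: 240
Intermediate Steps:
c(J, u) = 4*J*u
X(S) = 5
-F(X(c(0, 3)), -7) = -(-48)*5 = -1*(-240) = 240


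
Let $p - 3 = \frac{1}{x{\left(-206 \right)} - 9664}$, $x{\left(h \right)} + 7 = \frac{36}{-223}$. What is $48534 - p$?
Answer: $\frac{104665303462}{2156669} \approx 48531.0$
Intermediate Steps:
$x{\left(h \right)} = - \frac{1597}{223}$ ($x{\left(h \right)} = -7 + \frac{36}{-223} = -7 + 36 \left(- \frac{1}{223}\right) = -7 - \frac{36}{223} = - \frac{1597}{223}$)
$p = \frac{6469784}{2156669}$ ($p = 3 + \frac{1}{- \frac{1597}{223} - 9664} = 3 + \frac{1}{- \frac{2156669}{223}} = 3 - \frac{223}{2156669} = \frac{6469784}{2156669} \approx 2.9999$)
$48534 - p = 48534 - \frac{6469784}{2156669} = \frac{104665303462}{2156669}$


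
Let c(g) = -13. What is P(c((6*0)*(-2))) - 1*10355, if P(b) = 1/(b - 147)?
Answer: -1656801/160 ≈ -10355.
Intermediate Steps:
P(b) = 1/(-147 + b)
P(c((6*0)*(-2))) - 1*10355 = 1/(-147 - 13) - 1*10355 = 1/(-160) - 10355 = -1/160 - 10355 = -1656801/160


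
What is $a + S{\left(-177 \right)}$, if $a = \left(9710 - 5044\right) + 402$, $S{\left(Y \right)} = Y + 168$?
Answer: $5059$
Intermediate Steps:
$S{\left(Y \right)} = 168 + Y$
$a = 5068$ ($a = 4666 + 402 = 5068$)
$a + S{\left(-177 \right)} = 5068 + \left(168 - 177\right) = 5068 - 9 = 5059$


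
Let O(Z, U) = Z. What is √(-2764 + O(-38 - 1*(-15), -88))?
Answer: I*√2787 ≈ 52.792*I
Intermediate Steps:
√(-2764 + O(-38 - 1*(-15), -88)) = √(-2764 + (-38 - 1*(-15))) = √(-2764 + (-38 + 15)) = √(-2764 - 23) = √(-2787) = I*√2787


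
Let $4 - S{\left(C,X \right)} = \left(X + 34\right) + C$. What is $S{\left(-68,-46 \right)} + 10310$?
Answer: $10394$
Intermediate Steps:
$S{\left(C,X \right)} = -30 - C - X$ ($S{\left(C,X \right)} = 4 - \left(\left(X + 34\right) + C\right) = 4 - \left(\left(34 + X\right) + C\right) = 4 - \left(34 + C + X\right) = -30 - C - X$)
$S{\left(-68,-46 \right)} + 10310 = \left(-30 - -68 - -46\right) + 10310 = \left(-30 + 68 + 46\right) + 10310 = 84 + 10310 = 10394$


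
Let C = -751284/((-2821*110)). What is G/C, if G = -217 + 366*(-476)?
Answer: -27064152115/375642 ≈ -72048.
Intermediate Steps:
G = -174433 (G = -217 - 174216 = -174433)
C = 375642/155155 (C = -751284/(-310310) = -751284*(-1/310310) = 375642/155155 ≈ 2.4211)
G/C = -174433/375642/155155 = -174433*155155/375642 = -27064152115/375642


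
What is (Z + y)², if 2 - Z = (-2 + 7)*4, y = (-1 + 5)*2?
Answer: 100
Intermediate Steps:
y = 8 (y = 4*2 = 8)
Z = -18 (Z = 2 - (-2 + 7)*4 = 2 - 5*4 = 2 - 1*20 = 2 - 20 = -18)
(Z + y)² = (-18 + 8)² = (-10)² = 100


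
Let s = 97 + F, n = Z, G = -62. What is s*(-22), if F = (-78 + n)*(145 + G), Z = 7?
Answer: 127512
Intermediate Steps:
n = 7
F = -5893 (F = (-78 + 7)*(145 - 62) = -71*83 = -5893)
s = -5796 (s = 97 - 5893 = -5796)
s*(-22) = -5796*(-22) = 127512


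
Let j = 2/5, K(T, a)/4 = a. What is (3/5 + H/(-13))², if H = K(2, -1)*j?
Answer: 2209/4225 ≈ 0.52284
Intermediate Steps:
K(T, a) = 4*a
j = ⅖ (j = 2*(⅕) = ⅖ ≈ 0.40000)
H = -8/5 (H = (4*(-1))*(⅖) = -4*⅖ = -8/5 ≈ -1.6000)
(3/5 + H/(-13))² = (3/5 - 8/5/(-13))² = (3*(⅕) - 8/5*(-1/13))² = (⅗ + 8/65)² = (47/65)² = 2209/4225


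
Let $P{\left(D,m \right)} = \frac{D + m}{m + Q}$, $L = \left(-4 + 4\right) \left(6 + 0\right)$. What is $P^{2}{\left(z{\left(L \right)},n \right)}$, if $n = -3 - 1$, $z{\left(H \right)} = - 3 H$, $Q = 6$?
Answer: $4$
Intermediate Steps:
$L = 0$ ($L = 0 \cdot 6 = 0$)
$n = -4$ ($n = -3 - 1 = -4$)
$P{\left(D,m \right)} = \frac{D + m}{6 + m}$ ($P{\left(D,m \right)} = \frac{D + m}{m + 6} = \frac{D + m}{6 + m}$)
$P^{2}{\left(z{\left(L \right)},n \right)} = \left(\frac{\left(-3\right) 0 - 4}{6 - 4}\right)^{2} = \left(\frac{0 - 4}{2}\right)^{2} = \left(\frac{1}{2} \left(-4\right)\right)^{2} = \left(-2\right)^{2} = 4$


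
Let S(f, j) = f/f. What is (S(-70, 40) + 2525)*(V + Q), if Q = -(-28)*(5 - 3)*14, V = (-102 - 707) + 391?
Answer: 924516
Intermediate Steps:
S(f, j) = 1
V = -418 (V = -809 + 391 = -418)
Q = 784 (Q = -(-28)*2*14 = -14*(-4)*14 = 56*14 = 784)
(S(-70, 40) + 2525)*(V + Q) = (1 + 2525)*(-418 + 784) = 2526*366 = 924516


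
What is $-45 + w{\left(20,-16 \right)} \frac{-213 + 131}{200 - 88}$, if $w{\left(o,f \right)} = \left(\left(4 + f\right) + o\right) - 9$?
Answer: $- \frac{2479}{56} \approx -44.268$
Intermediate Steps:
$w{\left(o,f \right)} = -5 + f + o$ ($w{\left(o,f \right)} = \left(4 + f + o\right) - 9 = -5 + f + o$)
$-45 + w{\left(20,-16 \right)} \frac{-213 + 131}{200 - 88} = -45 + \left(-5 - 16 + 20\right) \frac{-213 + 131}{200 - 88} = -45 - - \frac{82}{112} = -45 - \left(-82\right) \frac{1}{112} = -45 - - \frac{41}{56} = -45 + \frac{41}{56} = - \frac{2479}{56}$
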